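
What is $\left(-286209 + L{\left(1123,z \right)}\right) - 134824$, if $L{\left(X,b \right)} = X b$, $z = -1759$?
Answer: $-2396390$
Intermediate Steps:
$\left(-286209 + L{\left(1123,z \right)}\right) - 134824 = \left(-286209 + 1123 \left(-1759\right)\right) - 134824 = \left(-286209 - 1975357\right) - 134824 = -2261566 - 134824 = -2396390$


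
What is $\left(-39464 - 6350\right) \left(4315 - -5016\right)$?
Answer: $-427490434$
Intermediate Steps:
$\left(-39464 - 6350\right) \left(4315 - -5016\right) = - 45814 \left(4315 + \left(-1950 + 6966\right)\right) = - 45814 \left(4315 + 5016\right) = \left(-45814\right) 9331 = -427490434$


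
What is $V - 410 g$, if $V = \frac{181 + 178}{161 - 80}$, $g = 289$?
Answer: $- \frac{9597331}{81} \approx -1.1849 \cdot 10^{5}$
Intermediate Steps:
$V = \frac{359}{81} \approx 4.4321$
$V - 410 g = \frac{359}{81} - 118490 = - \frac{9597331}{81}$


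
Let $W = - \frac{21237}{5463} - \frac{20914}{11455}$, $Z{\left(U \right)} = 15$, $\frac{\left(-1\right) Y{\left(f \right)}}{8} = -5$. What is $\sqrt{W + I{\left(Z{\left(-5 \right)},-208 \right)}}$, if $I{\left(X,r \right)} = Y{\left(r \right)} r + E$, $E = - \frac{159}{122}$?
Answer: $\frac{i \sqrt{53928602095559890115130}}{2544865710} \approx 91.252 i$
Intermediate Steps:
$Y{\left(f \right)} = 40$ ($Y{\left(f \right)} = \left(-8\right) \left(-5\right) = 40$)
$E = - \frac{159}{122}$ ($E = \left(-159\right) \frac{1}{122} = - \frac{159}{122} \approx -1.3033$)
$I{\left(X,r \right)} = - \frac{159}{122} + 40 r$ ($I{\left(X,r \right)} = 40 r - \frac{159}{122} = - \frac{159}{122} + 40 r$)
$W = - \frac{119174339}{20859555}$ ($W = \left(-21237\right) \frac{1}{5463} - 20914 \cdot \frac{1}{11455} = - \frac{7079}{1821} - \frac{20914}{11455} = - \frac{119174339}{20859555} \approx -5.7132$)
$\sqrt{W + I{\left(Z{\left(-5 \right)},-208 \right)}} = \sqrt{- \frac{119174339}{20859555} + \left(- \frac{159}{122} + 40 \left(-208\right)\right)} = \sqrt{- \frac{119174339}{20859555} - \frac{1015199}{122}} = \sqrt{- \frac{21191138645803}{2544865710}} = \frac{i \sqrt{53928602095559890115130}}{2544865710}$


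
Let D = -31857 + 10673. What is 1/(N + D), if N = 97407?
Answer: 1/76223 ≈ 1.3119e-5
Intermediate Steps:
D = -21184
1/(N + D) = 1/(97407 - 21184) = 1/76223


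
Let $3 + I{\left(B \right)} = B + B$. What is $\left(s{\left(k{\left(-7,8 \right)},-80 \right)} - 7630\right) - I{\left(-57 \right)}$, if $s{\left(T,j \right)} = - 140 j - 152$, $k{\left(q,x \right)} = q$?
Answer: $3535$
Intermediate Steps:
$I{\left(B \right)} = -3 + 2 B$ ($I{\left(B \right)} = -3 + \left(B + B\right) = -3 + 2 B$)
$s{\left(T,j \right)} = -152 - 140 j$
$\left(s{\left(k{\left(-7,8 \right)},-80 \right)} - 7630\right) - I{\left(-57 \right)} = \left(\left(-152 - -11200\right) - 7630\right) - \left(-3 + 2 \left(-57\right)\right) = \left(\left(-152 + 11200\right) - 7630\right) - \left(-3 - 114\right) = \left(11048 - 7630\right) - -117 = 3418 + 117 = 3535$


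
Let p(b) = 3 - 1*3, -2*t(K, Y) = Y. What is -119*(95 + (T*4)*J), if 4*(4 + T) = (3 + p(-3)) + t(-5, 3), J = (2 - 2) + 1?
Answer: -19159/2 ≈ -9579.5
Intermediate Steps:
t(K, Y) = -Y/2
p(b) = 0 (p(b) = 3 - 3 = 0)
J = 1 (J = 0 + 1 = 1)
T = -29/8 (T = -4 + ((3 + 0) - ½*3)/4 = -4 + (3 - 3/2)/4 = -4 + (¼)*(3/2) = -4 + 3/8 = -29/8 ≈ -3.6250)
-119*(95 + (T*4)*J) = -119*(95 - 29/8*4*1) = -119*(95 - 29/2*1) = -119*(95 - 29/2) = -119*161/2 = -19159/2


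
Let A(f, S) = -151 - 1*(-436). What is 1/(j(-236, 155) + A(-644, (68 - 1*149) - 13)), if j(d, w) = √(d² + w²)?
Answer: 285/1504 - √79721/1504 ≈ 0.0017626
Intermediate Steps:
A(f, S) = 285 (A(f, S) = -151 + 436 = 285)
1/(j(-236, 155) + A(-644, (68 - 1*149) - 13)) = 1/(√((-236)² + 155²) + 285) = 1/(√(55696 + 24025) + 285) = 1/(√79721 + 285) = 1/(285 + √79721)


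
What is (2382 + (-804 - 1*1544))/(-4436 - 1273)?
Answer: -34/5709 ≈ -0.0059555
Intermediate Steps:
(2382 + (-804 - 1*1544))/(-4436 - 1273) = (2382 + (-804 - 1544))/(-5709) = (2382 - 2348)*(-1/5709) = 34*(-1/5709) = -34/5709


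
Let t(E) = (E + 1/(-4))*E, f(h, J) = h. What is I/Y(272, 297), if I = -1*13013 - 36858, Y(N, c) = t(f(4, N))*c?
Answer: -49871/4455 ≈ -11.194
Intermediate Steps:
t(E) = E*(-1/4 + E) (t(E) = (E - 1/4)*E = (-1/4 + E)*E = E*(-1/4 + E))
Y(N, c) = 15*c (Y(N, c) = (4*(-1/4 + 4))*c = (4*(15/4))*c = 15*c)
I = -49871 (I = -13013 - 36858 = -49871)
I/Y(272, 297) = -49871/(15*297) = -49871/4455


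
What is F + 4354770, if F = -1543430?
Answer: 2811340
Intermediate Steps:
F + 4354770 = -1543430 + 4354770 = 2811340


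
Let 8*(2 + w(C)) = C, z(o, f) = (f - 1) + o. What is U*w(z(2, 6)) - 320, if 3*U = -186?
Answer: -1001/4 ≈ -250.25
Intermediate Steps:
U = -62 (U = (⅓)*(-186) = -62)
z(o, f) = -1 + f + o (z(o, f) = (-1 + f) + o = -1 + f + o)
w(C) = -2 + C/8
U*w(z(2, 6)) - 320 = -62*(-2 + (-1 + 6 + 2)/8) - 320 = -62*(-2 + (⅛)*7) - 320 = -62*(-2 + 7/8) - 320 = -62*(-9/8) - 320 = 279/4 - 320 = -1001/4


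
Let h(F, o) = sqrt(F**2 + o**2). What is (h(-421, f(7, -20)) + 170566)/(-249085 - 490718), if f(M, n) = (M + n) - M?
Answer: -170566/739803 - sqrt(177641)/739803 ≈ -0.23113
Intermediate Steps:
f(M, n) = n
(h(-421, f(7, -20)) + 170566)/(-249085 - 490718) = (sqrt((-421)**2 + (-20)**2) + 170566)/(-249085 - 490718) = (sqrt(177241 + 400) + 170566)/(-739803) = (sqrt(177641) + 170566)*(-1/739803) = (170566 + sqrt(177641))*(-1/739803) = -170566/739803 - sqrt(177641)/739803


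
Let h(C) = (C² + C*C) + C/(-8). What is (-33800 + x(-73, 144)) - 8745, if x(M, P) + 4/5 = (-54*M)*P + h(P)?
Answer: 2832781/5 ≈ 5.6656e+5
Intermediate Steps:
h(C) = 2*C² - C/8 (h(C) = (C² + C²) + C*(-⅛) = 2*C² - C/8)
x(M, P) = -⅘ - 54*M*P + P*(-1 + 16*P)/8 (x(M, P) = -⅘ + ((-54*M)*P + P*(-1 + 16*P)/8) = -⅘ + (-54*M*P + P*(-1 + 16*P)/8) = -⅘ - 54*M*P + P*(-1 + 16*P)/8)
(-33800 + x(-73, 144)) - 8745 = (-33800 + (-⅘ - 54*(-73)*144 + (⅛)*144*(-1 + 16*144))) - 8745 = (-33800 + (-⅘ + 567648 + (⅛)*144*(-1 + 2304))) - 8745 = (-33800 + (-⅘ + 567648 + (⅛)*144*2303)) - 8745 = (-33800 + (-⅘ + 567648 + 41454)) - 8745 = (-33800 + 3045506/5) - 8745 = 2876506/5 - 8745 = 2832781/5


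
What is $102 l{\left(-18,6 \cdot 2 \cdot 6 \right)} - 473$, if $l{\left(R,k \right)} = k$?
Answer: $6871$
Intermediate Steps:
$102 l{\left(-18,6 \cdot 2 \cdot 6 \right)} - 473 = 102 \cdot 6 \cdot 2 \cdot 6 - 473 = 102 \cdot 12 \cdot 6 - 473 = 102 \cdot 72 - 473 = 7344 - 473 = 6871$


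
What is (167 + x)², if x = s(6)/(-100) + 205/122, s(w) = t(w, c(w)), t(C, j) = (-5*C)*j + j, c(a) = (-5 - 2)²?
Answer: 1244632528161/37210000 ≈ 33449.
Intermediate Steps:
c(a) = 49 (c(a) = (-7)² = 49)
t(C, j) = j - 5*C*j (t(C, j) = -5*C*j + j = j - 5*C*j)
s(w) = 49 - 245*w (s(w) = 49*(1 - 5*w) = 49 - 245*w)
x = 96931/6100 (x = (49 - 245*6)/(-100) + 205/122 = (49 - 1470)*(-1/100) + 205*(1/122) = -1421*(-1/100) + 205/122 = 1421/100 + 205/122 = 96931/6100 ≈ 15.890)
(167 + x)² = (167 + 96931/6100)² = (1115631/6100)² = 1244632528161/37210000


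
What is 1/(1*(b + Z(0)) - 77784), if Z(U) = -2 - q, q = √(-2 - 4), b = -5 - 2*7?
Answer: I/(√6 - 77805*I) ≈ -1.2853e-5 + 4.0463e-10*I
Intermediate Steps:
b = -19 (b = -5 - 14 = -19)
q = I*√6 (q = √(-6) = I*√6 ≈ 2.4495*I)
Z(U) = -2 - I*√6
1/(1*(b + Z(0)) - 77784) = 1/(1*(-19 + (-2 - I*√6)) - 77784) = 1/(1*(-21 - I*√6) - 77784) = 1/((-21 - I*√6) - 77784) = 1/(-77805 - I*√6)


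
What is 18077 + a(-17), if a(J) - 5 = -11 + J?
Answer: 18054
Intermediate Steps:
a(J) = -6 + J (a(J) = 5 + (-11 + J) = -6 + J)
18077 + a(-17) = 18077 + (-6 - 17) = 18077 - 23 = 18054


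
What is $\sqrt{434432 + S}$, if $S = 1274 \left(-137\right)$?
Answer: $\sqrt{259894} \approx 509.8$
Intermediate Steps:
$S = -174538$
$\sqrt{434432 + S} = \sqrt{434432 - 174538} = \sqrt{259894}$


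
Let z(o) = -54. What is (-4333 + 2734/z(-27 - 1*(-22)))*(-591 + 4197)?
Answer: -142266316/9 ≈ -1.5807e+7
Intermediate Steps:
(-4333 + 2734/z(-27 - 1*(-22)))*(-591 + 4197) = (-4333 + 2734/(-54))*(-591 + 4197) = (-4333 + 2734*(-1/54))*3606 = (-4333 - 1367/27)*3606 = -118358/27*3606 = -142266316/9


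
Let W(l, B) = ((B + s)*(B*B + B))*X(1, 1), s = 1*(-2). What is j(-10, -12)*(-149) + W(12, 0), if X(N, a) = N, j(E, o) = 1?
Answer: -149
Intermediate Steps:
s = -2
W(l, B) = (-2 + B)*(B + B²) (W(l, B) = ((B - 2)*(B*B + B))*1 = ((-2 + B)*(B² + B))*1 = ((-2 + B)*(B + B²))*1 = (-2 + B)*(B + B²))
j(-10, -12)*(-149) + W(12, 0) = 1*(-149) + 0*(-2 + 0² - 1*0) = -149 + 0*(-2 + 0 + 0) = -149 + 0*(-2) = -149 + 0 = -149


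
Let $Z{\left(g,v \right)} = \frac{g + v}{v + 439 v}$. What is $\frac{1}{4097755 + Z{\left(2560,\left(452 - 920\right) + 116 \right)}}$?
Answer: $\frac{4840}{19833134131} \approx 2.4404 \cdot 10^{-7}$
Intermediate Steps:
$Z{\left(g,v \right)} = \frac{g + v}{440 v}$
$\frac{1}{4097755 + Z{\left(2560,\left(452 - 920\right) + 116 \right)}} = \frac{1}{4097755 + \frac{2560 + \left(\left(452 - 920\right) + 116\right)}{440 \left(\left(452 - 920\right) + 116\right)}} = \frac{1}{4097755 + \frac{2560 + \left(-468 + 116\right)}{440 \left(-468 + 116\right)}} = \frac{1}{4097755 + \frac{2560 - 352}{440 \left(-352\right)}} = \frac{1}{4097755 + \frac{1}{440} \left(- \frac{1}{352}\right) 2208} = \frac{1}{4097755 - \frac{69}{4840}} = \frac{1}{\frac{19833134131}{4840}} = \frac{4840}{19833134131}$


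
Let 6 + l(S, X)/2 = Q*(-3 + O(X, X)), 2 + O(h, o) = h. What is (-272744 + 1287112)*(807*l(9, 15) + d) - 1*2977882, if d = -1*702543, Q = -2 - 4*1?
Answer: -820694652538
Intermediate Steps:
O(h, o) = -2 + h
Q = -6 (Q = -2 - 4 = -6)
l(S, X) = 48 - 12*X (l(S, X) = -12 + 2*(-6*(-3 + (-2 + X))) = -12 + 2*(-6*(-5 + X)) = -12 + 2*(30 - 6*X) = -12 + (60 - 12*X) = 48 - 12*X)
d = -702543
(-272744 + 1287112)*(807*l(9, 15) + d) - 1*2977882 = (-272744 + 1287112)*(807*(48 - 12*15) - 702543) - 1*2977882 = 1014368*(807*(48 - 180) - 702543) - 2977882 = 1014368*(807*(-132) - 702543) - 2977882 = 1014368*(-106524 - 702543) - 2977882 = 1014368*(-809067) - 2977882 = -820691674656 - 2977882 = -820694652538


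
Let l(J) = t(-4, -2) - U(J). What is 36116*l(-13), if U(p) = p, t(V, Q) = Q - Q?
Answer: 469508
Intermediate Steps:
t(V, Q) = 0
l(J) = -J (l(J) = 0 - J = -J)
36116*l(-13) = 36116*(-1*(-13)) = 36116*13 = 469508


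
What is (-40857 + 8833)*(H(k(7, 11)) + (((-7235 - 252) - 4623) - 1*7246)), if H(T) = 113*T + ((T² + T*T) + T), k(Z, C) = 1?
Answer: 616141760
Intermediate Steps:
H(T) = 2*T² + 114*T (H(T) = 113*T + ((T² + T²) + T) = 113*T + (2*T² + T) = 113*T + (T + 2*T²) = 2*T² + 114*T)
(-40857 + 8833)*(H(k(7, 11)) + (((-7235 - 252) - 4623) - 1*7246)) = (-40857 + 8833)*(2*1*(57 + 1) + (((-7235 - 252) - 4623) - 1*7246)) = -32024*(2*1*58 + ((-7487 - 4623) - 7246)) = -32024*(116 + (-12110 - 7246)) = -32024*(116 - 19356) = -32024*(-19240) = 616141760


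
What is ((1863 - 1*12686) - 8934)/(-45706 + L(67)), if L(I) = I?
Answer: 19757/45639 ≈ 0.43290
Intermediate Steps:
((1863 - 1*12686) - 8934)/(-45706 + L(67)) = ((1863 - 1*12686) - 8934)/(-45706 + 67) = ((1863 - 12686) - 8934)/(-45639) = (-10823 - 8934)*(-1/45639) = -19757*(-1/45639) = 19757/45639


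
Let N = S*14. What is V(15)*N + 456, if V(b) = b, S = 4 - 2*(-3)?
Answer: 2556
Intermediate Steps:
S = 10 (S = 4 + 6 = 10)
N = 140 (N = 10*14 = 140)
V(15)*N + 456 = 15*140 + 456 = 2100 + 456 = 2556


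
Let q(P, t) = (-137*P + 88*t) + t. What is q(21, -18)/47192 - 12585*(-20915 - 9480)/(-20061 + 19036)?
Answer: -722077566495/1934872 ≈ -3.7319e+5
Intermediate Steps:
q(P, t) = -137*P + 89*t
q(21, -18)/47192 - 12585*(-20915 - 9480)/(-20061 + 19036) = (-137*21 + 89*(-18))/47192 - 12585*(-20915 - 9480)/(-20061 + 19036) = (-2877 - 1602)*(1/47192) - 12585/((-1025/(-30395))) = -4479*1/47192 - 12585/((-1025*(-1/30395))) = -4479/47192 - 12585/205/6079 = -4479/47192 - 12585*6079/205 = -4479/47192 - 15300843/41 = -722077566495/1934872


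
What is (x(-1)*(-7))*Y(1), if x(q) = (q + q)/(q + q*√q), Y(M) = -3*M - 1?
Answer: 28 - 28*I ≈ 28.0 - 28.0*I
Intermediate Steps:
Y(M) = -1 - 3*M
x(q) = 2*q/(q + q^(3/2)) (x(q) = (2*q)/(q + q^(3/2)) = 2*q/(q + q^(3/2)))
(x(-1)*(-7))*Y(1) = ((2*(-1)/(-1 + (-1)^(3/2)))*(-7))*(-1 - 3*1) = ((2*(-1)/(-1 - I))*(-7))*(-1 - 3) = ((2*(-1)*((-1 + I)/2))*(-7))*(-4) = ((1 - I)*(-7))*(-4) = (-7 + 7*I)*(-4) = 28 - 28*I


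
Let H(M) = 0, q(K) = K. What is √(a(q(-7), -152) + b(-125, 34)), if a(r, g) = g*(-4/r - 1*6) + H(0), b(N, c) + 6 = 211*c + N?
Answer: √385539/7 ≈ 88.703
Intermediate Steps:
b(N, c) = -6 + N + 211*c (b(N, c) = -6 + (211*c + N) = -6 + (N + 211*c) = -6 + N + 211*c)
a(r, g) = g*(-6 - 4/r) (a(r, g) = g*(-4/r - 1*6) + 0 = g*(-4/r - 6) + 0 = g*(-6 - 4/r) + 0 = g*(-6 - 4/r))
√(a(q(-7), -152) + b(-125, 34)) = √((-6*(-152) - 4*(-152)/(-7)) + (-6 - 125 + 211*34)) = √((912 - 4*(-152)*(-⅐)) + (-6 - 125 + 7174)) = √((912 - 608/7) + 7043) = √(5776/7 + 7043) = √(55077/7) = √385539/7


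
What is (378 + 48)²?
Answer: 181476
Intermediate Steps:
(378 + 48)² = 426² = 181476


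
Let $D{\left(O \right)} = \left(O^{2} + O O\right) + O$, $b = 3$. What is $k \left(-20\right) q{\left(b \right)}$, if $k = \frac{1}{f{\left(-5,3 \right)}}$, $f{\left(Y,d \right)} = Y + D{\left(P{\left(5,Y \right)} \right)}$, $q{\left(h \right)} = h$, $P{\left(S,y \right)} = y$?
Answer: $- \frac{3}{2} \approx -1.5$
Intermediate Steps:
$D{\left(O \right)} = O + 2 O^{2}$ ($D{\left(O \right)} = \left(O^{2} + O^{2}\right) + O = 2 O^{2} + O = O + 2 O^{2}$)
$f{\left(Y,d \right)} = Y + Y \left(1 + 2 Y\right)$
$k = \frac{1}{40}$ ($k = \frac{1}{2 \left(-5\right) \left(1 - 5\right)} = \frac{1}{2 \left(-5\right) \left(-4\right)} = \frac{1}{40} \approx 0.025$)
$k \left(-20\right) q{\left(b \right)} = \frac{1}{40} \left(-20\right) 3 = \left(- \frac{1}{2}\right) 3 = - \frac{3}{2}$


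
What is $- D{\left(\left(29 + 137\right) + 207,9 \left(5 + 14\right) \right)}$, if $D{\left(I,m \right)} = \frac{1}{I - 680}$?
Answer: $\frac{1}{307} \approx 0.0032573$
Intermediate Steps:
$D{\left(I,m \right)} = \frac{1}{-680 + I}$
$- D{\left(\left(29 + 137\right) + 207,9 \left(5 + 14\right) \right)} = - \frac{1}{-680 + \left(\left(29 + 137\right) + 207\right)} = - \frac{1}{-680 + \left(166 + 207\right)} = - \frac{1}{-680 + 373} = - \frac{1}{-307} = \left(-1\right) \left(- \frac{1}{307}\right) = \frac{1}{307}$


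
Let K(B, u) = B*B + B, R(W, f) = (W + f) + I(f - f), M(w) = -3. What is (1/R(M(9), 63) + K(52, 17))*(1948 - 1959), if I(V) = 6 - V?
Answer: -181897/6 ≈ -30316.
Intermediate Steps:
R(W, f) = 6 + W + f (R(W, f) = (W + f) + (6 - (f - f)) = (W + f) + (6 - 1*0) = (W + f) + (6 + 0) = (W + f) + 6 = 6 + W + f)
K(B, u) = B + B² (K(B, u) = B² + B = B + B²)
(1/R(M(9), 63) + K(52, 17))*(1948 - 1959) = (1/(6 - 3 + 63) + 52*(1 + 52))*(1948 - 1959) = (1/66 + 52*53)*(-11) = (1/66 + 2756)*(-11) = (181897/66)*(-11) = -181897/6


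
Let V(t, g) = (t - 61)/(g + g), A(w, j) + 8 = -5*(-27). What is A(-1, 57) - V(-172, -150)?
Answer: 37867/300 ≈ 126.22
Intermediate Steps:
A(w, j) = 127 (A(w, j) = -8 - 5*(-27) = -8 + 135 = 127)
V(t, g) = (-61 + t)/(2*g) (V(t, g) = (-61 + t)/((2*g)) = (-61 + t)*(1/(2*g)) = (-61 + t)/(2*g))
A(-1, 57) - V(-172, -150) = 127 - (-61 - 172)/(2*(-150)) = 127 - (-1)*(-233)/(2*150) = 127 - 1*233/300 = 127 - 233/300 = 37867/300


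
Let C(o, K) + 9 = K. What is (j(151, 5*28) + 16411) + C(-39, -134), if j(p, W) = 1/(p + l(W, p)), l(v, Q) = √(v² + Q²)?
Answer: 318852649/19600 + √42401/19600 ≈ 16268.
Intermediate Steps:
C(o, K) = -9 + K
l(v, Q) = √(Q² + v²)
j(p, W) = 1/(p + √(W² + p²)) (j(p, W) = 1/(p + √(p² + W²)) = 1/(p + √(W² + p²)))
(j(151, 5*28) + 16411) + C(-39, -134) = (1/(151 + √((5*28)² + 151²)) + 16411) + (-9 - 134) = (1/(151 + √(140² + 22801)) + 16411) - 143 = (1/(151 + √(19600 + 22801)) + 16411) - 143 = (1/(151 + √42401) + 16411) - 143 = (16411 + 1/(151 + √42401)) - 143 = 16268 + 1/(151 + √42401)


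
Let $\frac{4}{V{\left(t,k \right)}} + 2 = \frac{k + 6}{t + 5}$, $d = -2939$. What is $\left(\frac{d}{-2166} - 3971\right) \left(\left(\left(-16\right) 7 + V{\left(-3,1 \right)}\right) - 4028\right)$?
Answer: $\frac{53360720882}{3249} \approx 1.6424 \cdot 10^{7}$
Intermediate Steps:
$V{\left(t,k \right)} = \frac{4}{-2 + \frac{6 + k}{5 + t}}$ ($V{\left(t,k \right)} = \frac{4}{-2 + \frac{k + 6}{t + 5}} = \frac{4}{-2 + \frac{6 + k}{5 + t}}$)
$\left(\frac{d}{-2166} - 3971\right) \left(\left(\left(-16\right) 7 + V{\left(-3,1 \right)}\right) - 4028\right) = \left(- \frac{2939}{-2166} - 3971\right) \left(\left(\left(-16\right) 7 + \frac{4 \left(-5 - -3\right)}{4 - 1 + 2 \left(-3\right)}\right) - 4028\right) = \left(\left(-2939\right) \left(- \frac{1}{2166}\right) - 3971\right) \left(\left(-112 + \frac{4 \left(-5 + 3\right)}{4 - 1 - 6}\right) - 4028\right) = \left(\frac{2939}{2166} - 3971\right) \left(\left(-112 + 4 \frac{1}{-3} \left(-2\right)\right) - 4028\right) = - \frac{8598247 \left(\left(-112 + 4 \left(- \frac{1}{3}\right) \left(-2\right)\right) - 4028\right)}{2166} = - \frac{8598247 \left(\left(-112 + \frac{8}{3}\right) - 4028\right)}{2166} = - \frac{8598247 \left(- \frac{328}{3} - 4028\right)}{2166} = \left(- \frac{8598247}{2166}\right) \left(- \frac{12412}{3}\right) = \frac{53360720882}{3249}$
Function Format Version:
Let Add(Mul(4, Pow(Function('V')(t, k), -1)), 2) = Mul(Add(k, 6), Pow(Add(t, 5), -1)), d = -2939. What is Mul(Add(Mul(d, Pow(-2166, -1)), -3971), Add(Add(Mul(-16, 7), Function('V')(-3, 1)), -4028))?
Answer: Rational(53360720882, 3249) ≈ 1.6424e+7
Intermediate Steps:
Function('V')(t, k) = Mul(4, Pow(Add(-2, Mul(Pow(Add(5, t), -1), Add(6, k))), -1)) (Function('V')(t, k) = Mul(4, Pow(Add(-2, Mul(Add(k, 6), Pow(Add(t, 5), -1))), -1)) = Mul(4, Pow(Add(-2, Mul(Add(6, k), Pow(Add(5, t), -1))), -1)) = Mul(4, Pow(Add(-2, Mul(Pow(Add(5, t), -1), Add(6, k))), -1)))
Mul(Add(Mul(d, Pow(-2166, -1)), -3971), Add(Add(Mul(-16, 7), Function('V')(-3, 1)), -4028)) = Mul(Add(Mul(-2939, Pow(-2166, -1)), -3971), Add(Add(Mul(-16, 7), Mul(4, Pow(Add(4, Mul(-1, 1), Mul(2, -3)), -1), Add(-5, Mul(-1, -3)))), -4028)) = Mul(Add(Mul(-2939, Rational(-1, 2166)), -3971), Add(Add(-112, Mul(4, Pow(Add(4, -1, -6), -1), Add(-5, 3))), -4028)) = Mul(Add(Rational(2939, 2166), -3971), Add(Add(-112, Mul(4, Pow(-3, -1), -2)), -4028)) = Mul(Rational(-8598247, 2166), Add(Add(-112, Mul(4, Rational(-1, 3), -2)), -4028)) = Mul(Rational(-8598247, 2166), Add(Add(-112, Rational(8, 3)), -4028)) = Mul(Rational(-8598247, 2166), Add(Rational(-328, 3), -4028)) = Mul(Rational(-8598247, 2166), Rational(-12412, 3)) = Rational(53360720882, 3249)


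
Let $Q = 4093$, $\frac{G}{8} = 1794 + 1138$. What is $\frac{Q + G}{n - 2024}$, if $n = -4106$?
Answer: $- \frac{27549}{6130} \approx -4.4941$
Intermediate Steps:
$G = 23456$ ($G = 8 \left(1794 + 1138\right) = 8 \cdot 2932 = 23456$)
$\frac{Q + G}{n - 2024} = \frac{4093 + 23456}{-4106 - 2024} = \frac{27549}{-6130} = 27549 \left(- \frac{1}{6130}\right) = - \frac{27549}{6130}$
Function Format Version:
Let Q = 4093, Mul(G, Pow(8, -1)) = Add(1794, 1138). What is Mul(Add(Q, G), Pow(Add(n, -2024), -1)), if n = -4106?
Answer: Rational(-27549, 6130) ≈ -4.4941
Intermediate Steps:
G = 23456 (G = Mul(8, Add(1794, 1138)) = Mul(8, 2932) = 23456)
Mul(Add(Q, G), Pow(Add(n, -2024), -1)) = Mul(Add(4093, 23456), Pow(Add(-4106, -2024), -1)) = Mul(27549, Pow(-6130, -1)) = Mul(27549, Rational(-1, 6130)) = Rational(-27549, 6130)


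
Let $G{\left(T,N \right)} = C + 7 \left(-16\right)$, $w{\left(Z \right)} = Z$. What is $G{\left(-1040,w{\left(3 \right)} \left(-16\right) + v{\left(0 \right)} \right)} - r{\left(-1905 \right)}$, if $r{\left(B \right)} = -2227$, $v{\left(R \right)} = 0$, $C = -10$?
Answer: $2105$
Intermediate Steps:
$G{\left(T,N \right)} = -122$ ($G{\left(T,N \right)} = -10 + 7 \left(-16\right) = -10 - 112 = -122$)
$G{\left(-1040,w{\left(3 \right)} \left(-16\right) + v{\left(0 \right)} \right)} - r{\left(-1905 \right)} = -122 - -2227 = -122 + 2227 = 2105$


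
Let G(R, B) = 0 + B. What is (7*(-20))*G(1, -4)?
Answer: 560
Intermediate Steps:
G(R, B) = B
(7*(-20))*G(1, -4) = (7*(-20))*(-4) = -140*(-4) = 560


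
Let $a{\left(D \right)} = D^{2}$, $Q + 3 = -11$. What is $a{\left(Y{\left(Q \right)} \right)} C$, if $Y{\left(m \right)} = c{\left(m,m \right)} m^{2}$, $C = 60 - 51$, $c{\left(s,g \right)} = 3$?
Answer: $3111696$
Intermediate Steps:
$Q = -14$ ($Q = -3 - 11 = -14$)
$C = 9$ ($C = 60 - 51 = 9$)
$Y{\left(m \right)} = 3 m^{2}$
$a{\left(Y{\left(Q \right)} \right)} C = \left(3 \left(-14\right)^{2}\right)^{2} \cdot 9 = \left(3 \cdot 196\right)^{2} \cdot 9 = 588^{2} \cdot 9 = 345744 \cdot 9 = 3111696$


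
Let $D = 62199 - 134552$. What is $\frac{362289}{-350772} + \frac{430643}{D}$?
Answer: $- \frac{59090067471}{8459802172} \approx -6.9848$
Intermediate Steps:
$D = -72353$ ($D = 62199 - 134552 = -72353$)
$\frac{362289}{-350772} + \frac{430643}{D} = \frac{362289}{-350772} + \frac{430643}{-72353} = 362289 \left(- \frac{1}{350772}\right) + 430643 \left(- \frac{1}{72353}\right) = - \frac{120763}{116924} - \frac{430643}{72353} = - \frac{59090067471}{8459802172}$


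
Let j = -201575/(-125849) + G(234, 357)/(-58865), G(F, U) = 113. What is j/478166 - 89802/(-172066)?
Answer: 4324232804349402/8285435423924165 ≈ 0.52191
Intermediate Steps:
j = 11851491438/7408101385 (j = -201575/(-125849) + 113/(-58865) = -201575*(-1/125849) + 113*(-1/58865) = 201575/125849 - 113/58865 = 11851491438/7408101385 ≈ 1.5998)
j/478166 - 89802/(-172066) = (11851491438/7408101385)/478166 - 89802/(-172066) = (11851491438/7408101385)*(1/478166) - 89802*(-1/172066) = 322209/96305318005 + 44901/86033 = 4324232804349402/8285435423924165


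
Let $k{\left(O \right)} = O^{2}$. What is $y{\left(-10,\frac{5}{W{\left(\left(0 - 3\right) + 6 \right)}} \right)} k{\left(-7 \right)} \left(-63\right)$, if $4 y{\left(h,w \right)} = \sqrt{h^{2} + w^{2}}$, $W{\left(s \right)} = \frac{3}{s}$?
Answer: $- \frac{15435 \sqrt{5}}{4} \approx -8628.4$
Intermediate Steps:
$y{\left(h,w \right)} = \frac{\sqrt{h^{2} + w^{2}}}{4}$
$y{\left(-10,\frac{5}{W{\left(\left(0 - 3\right) + 6 \right)}} \right)} k{\left(-7 \right)} \left(-63\right) = \frac{\sqrt{\left(-10\right)^{2} + \left(\frac{5}{3 \frac{1}{\left(0 - 3\right) + 6}}\right)^{2}}}{4} \left(-7\right)^{2} \left(-63\right) = \frac{\sqrt{100 + \left(\frac{5}{3 \frac{1}{-3 + 6}}\right)^{2}}}{4} \cdot 49 \left(-63\right) = \frac{\sqrt{100 + \left(\frac{5}{3 \cdot \frac{1}{3}}\right)^{2}}}{4} \cdot 49 \left(-63\right) = \frac{\sqrt{100 + \left(\frac{5}{1}\right)^{2}}}{4} \cdot 49 \left(-63\right) = \frac{\sqrt{100 + \left(5 \cdot 1\right)^{2}}}{4} \cdot 49 \left(-63\right) = \frac{\sqrt{100 + 5^{2}}}{4} \cdot 49 \left(-63\right) = \frac{\sqrt{100 + 25}}{4} \cdot 49 \left(-63\right) = \frac{\sqrt{125}}{4} \cdot 49 \left(-63\right) = \frac{5 \sqrt{5}}{4} \cdot 49 \left(-63\right) = \frac{245 \sqrt{5}}{4} \left(-63\right) = - \frac{15435 \sqrt{5}}{4}$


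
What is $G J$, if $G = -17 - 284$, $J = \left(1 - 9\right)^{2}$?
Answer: $-19264$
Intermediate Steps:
$J = 64$ ($J = \left(-8\right)^{2} = 64$)
$G = -301$ ($G = -17 - 284 = -301$)
$G J = \left(-301\right) 64 = -19264$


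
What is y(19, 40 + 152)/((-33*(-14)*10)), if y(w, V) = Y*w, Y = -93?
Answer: -589/1540 ≈ -0.38247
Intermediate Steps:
y(w, V) = -93*w
y(19, 40 + 152)/((-33*(-14)*10)) = (-93*19)/((-33*(-14)*10)) = -1767/(462*10) = -1767/4620 = -1767*1/4620 = -589/1540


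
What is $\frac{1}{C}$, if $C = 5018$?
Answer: $\frac{1}{5018} \approx 0.00019928$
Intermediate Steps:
$\frac{1}{C} = \frac{1}{5018}$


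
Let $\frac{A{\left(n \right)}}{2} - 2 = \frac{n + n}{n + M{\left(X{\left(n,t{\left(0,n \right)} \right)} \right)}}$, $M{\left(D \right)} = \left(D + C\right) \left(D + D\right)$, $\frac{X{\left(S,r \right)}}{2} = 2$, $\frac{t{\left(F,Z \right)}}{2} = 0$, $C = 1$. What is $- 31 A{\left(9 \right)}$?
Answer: $- \frac{7192}{49} \approx -146.78$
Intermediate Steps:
$t{\left(F,Z \right)} = 0$ ($t{\left(F,Z \right)} = 2 \cdot 0 = 0$)
$X{\left(S,r \right)} = 4$ ($X{\left(S,r \right)} = 2 \cdot 2 = 4$)
$M{\left(D \right)} = 2 D \left(1 + D\right)$ ($M{\left(D \right)} = \left(D + 1\right) \left(D + D\right) = \left(1 + D\right) 2 D = 2 D \left(1 + D\right)$)
$A{\left(n \right)} = 4 + \frac{4 n}{40 + n}$ ($A{\left(n \right)} = 4 + 2 \frac{n + n}{n + 2 \cdot 4 \left(1 + 4\right)} = 4 + 2 \frac{2 n}{n + 2 \cdot 4 \cdot 5} = 4 + 2 \frac{2 n}{n + 40} = 4 + 2 \frac{2 n}{40 + n} = 4 + \frac{4 n}{40 + n}$)
$- 31 A{\left(9 \right)} = - 31 \frac{8 \left(20 + 9\right)}{40 + 9} = - 31 \cdot 8 \cdot \frac{1}{49} \cdot 29 = \left(-31\right) \frac{232}{49} = - \frac{7192}{49}$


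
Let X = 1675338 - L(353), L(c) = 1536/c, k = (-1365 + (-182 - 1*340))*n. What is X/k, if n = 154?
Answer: -98565463/17096849 ≈ -5.7651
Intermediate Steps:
k = -290598 (k = (-1365 + (-182 - 1*340))*154 = (-1365 + (-182 - 340))*154 = (-1365 - 522)*154 = -1887*154 = -290598)
X = 591392778/353 (X = 1675338 - 1536/353 = 591392778/353 ≈ 1.6753e+6)
X/k = (591392778/353)/(-290598) = (591392778/353)*(-1/290598) = -98565463/17096849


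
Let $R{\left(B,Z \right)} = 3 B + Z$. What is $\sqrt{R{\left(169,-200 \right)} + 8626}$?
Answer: $\sqrt{8933} \approx 94.515$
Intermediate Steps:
$R{\left(B,Z \right)} = Z + 3 B$
$\sqrt{R{\left(169,-200 \right)} + 8626} = \sqrt{\left(-200 + 3 \cdot 169\right) + 8626} = \sqrt{\left(-200 + 507\right) + 8626} = \sqrt{307 + 8626} = \sqrt{8933}$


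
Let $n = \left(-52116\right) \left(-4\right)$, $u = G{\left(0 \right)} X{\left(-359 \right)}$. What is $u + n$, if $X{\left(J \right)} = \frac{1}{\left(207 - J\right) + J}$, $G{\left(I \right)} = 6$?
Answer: $\frac{14384018}{69} \approx 2.0846 \cdot 10^{5}$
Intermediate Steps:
$X{\left(J \right)} = \frac{1}{207}$
$u = \frac{2}{69}$ ($u = 6 \cdot \frac{1}{207} = \frac{2}{69} \approx 0.028986$)
$n = 208464$
$u + n = \frac{2}{69} + 208464 = \frac{14384018}{69}$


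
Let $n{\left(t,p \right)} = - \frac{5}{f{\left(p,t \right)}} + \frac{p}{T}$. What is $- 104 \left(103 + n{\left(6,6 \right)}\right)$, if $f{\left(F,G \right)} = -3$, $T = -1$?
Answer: $- \frac{30784}{3} \approx -10261.0$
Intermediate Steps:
$n{\left(t,p \right)} = \frac{5}{3} - p$ ($n{\left(t,p \right)} = - \frac{5}{-3} + \frac{p}{-1} = \left(-5\right) \left(- \frac{1}{3}\right) + p \left(-1\right) = \frac{5}{3} - p$)
$- 104 \left(103 + n{\left(6,6 \right)}\right) = - 104 \left(103 + \left(\frac{5}{3} - 6\right)\right) = - 104 \left(103 - \frac{13}{3}\right) = \left(-104\right) \frac{296}{3} = - \frac{30784}{3}$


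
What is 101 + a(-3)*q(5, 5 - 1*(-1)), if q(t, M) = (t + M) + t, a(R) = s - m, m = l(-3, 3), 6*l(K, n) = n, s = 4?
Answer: 157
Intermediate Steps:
l(K, n) = n/6
m = ½ (m = (⅙)*3 = ½ ≈ 0.50000)
a(R) = 7/2 (a(R) = 4 - 1*½ = 4 - ½ = 7/2)
q(t, M) = M + 2*t (q(t, M) = (M + t) + t = M + 2*t)
101 + a(-3)*q(5, 5 - 1*(-1)) = 101 + 7*((5 - 1*(-1)) + 2*5)/2 = 101 + 7*((5 + 1) + 10)/2 = 101 + 7*(6 + 10)/2 = 101 + (7/2)*16 = 101 + 56 = 157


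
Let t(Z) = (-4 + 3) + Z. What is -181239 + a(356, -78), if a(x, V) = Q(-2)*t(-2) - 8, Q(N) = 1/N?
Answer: -362491/2 ≈ -1.8125e+5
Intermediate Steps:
t(Z) = -1 + Z
a(x, V) = -13/2 (a(x, V) = (-1 - 2)/(-2) - 8 = -½*(-3) - 8 = 3/2 - 8 = -13/2)
-181239 + a(356, -78) = -181239 - 13/2 = -362491/2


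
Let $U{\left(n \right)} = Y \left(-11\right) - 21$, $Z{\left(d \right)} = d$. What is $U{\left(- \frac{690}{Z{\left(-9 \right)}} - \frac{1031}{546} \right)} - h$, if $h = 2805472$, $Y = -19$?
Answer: $-2805284$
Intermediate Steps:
$U{\left(n \right)} = 188$ ($U{\left(n \right)} = \left(-19\right) \left(-11\right) - 21 = 209 - 21 = 188$)
$U{\left(- \frac{690}{Z{\left(-9 \right)}} - \frac{1031}{546} \right)} - h = 188 - 2805472 = -2805284$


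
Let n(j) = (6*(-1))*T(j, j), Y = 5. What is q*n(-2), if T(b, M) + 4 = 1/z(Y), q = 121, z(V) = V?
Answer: 13794/5 ≈ 2758.8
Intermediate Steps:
T(b, M) = -19/5 (T(b, M) = -4 + 1/5 = -19/5)
n(j) = 114/5 (n(j) = (6*(-1))*(-19/5) = -6*(-19/5) = 114/5)
q*n(-2) = 121*(114/5) = 13794/5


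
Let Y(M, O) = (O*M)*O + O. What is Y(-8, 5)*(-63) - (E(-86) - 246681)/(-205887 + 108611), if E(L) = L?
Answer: 1194788893/97276 ≈ 12282.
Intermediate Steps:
Y(M, O) = O + M*O² (Y(M, O) = (M*O)*O + O = M*O² + O = O + M*O²)
Y(-8, 5)*(-63) - (E(-86) - 246681)/(-205887 + 108611) = (5*(1 - 8*5))*(-63) - (-86 - 246681)/(-205887 + 108611) = (5*(1 - 40))*(-63) - (-246767)/(-97276) = (5*(-39))*(-63) - (-246767)*(-1)/97276 = -195*(-63) - 1*246767/97276 = 12285 - 246767/97276 = 1194788893/97276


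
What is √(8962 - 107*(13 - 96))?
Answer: √17843 ≈ 133.58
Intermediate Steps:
√(8962 - 107*(13 - 96)) = √(8962 - 107*(-83)) = √(8962 + 8881) = √17843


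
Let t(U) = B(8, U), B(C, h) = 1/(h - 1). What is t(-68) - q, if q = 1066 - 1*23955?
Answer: 1579340/69 ≈ 22889.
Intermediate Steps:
B(C, h) = 1/(-1 + h)
q = -22889 (q = 1066 - 23955 = -22889)
t(U) = 1/(-1 + U)
t(-68) - q = 1/(-1 - 68) - 1*(-22889) = 1/(-69) + 22889 = -1/69 + 22889 = 1579340/69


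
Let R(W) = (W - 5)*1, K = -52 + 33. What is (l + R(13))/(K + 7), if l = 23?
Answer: -31/12 ≈ -2.5833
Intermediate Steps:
K = -19
R(W) = -5 + W (R(W) = (-5 + W)*1 = -5 + W)
(l + R(13))/(K + 7) = (23 + (-5 + 13))/(-19 + 7) = (23 + 8)/(-12) = -1/12*31 = -31/12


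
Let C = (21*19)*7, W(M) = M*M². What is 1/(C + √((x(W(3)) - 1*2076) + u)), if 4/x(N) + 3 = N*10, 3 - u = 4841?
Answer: 745731/2084672717 - I*√492891078/2084672717 ≈ 0.00035772 - 1.065e-5*I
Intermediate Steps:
u = -4838 (u = 3 - 1*4841 = 3 - 4841 = -4838)
W(M) = M³
C = 2793 (C = 399*7 = 2793)
x(N) = 4/(-3 + 10*N) (x(N) = 4/(-3 + N*10) = 4/(-3 + 10*N))
1/(C + √((x(W(3)) - 1*2076) + u)) = 1/(2793 + √((4/(-3 + 10*3³) - 1*2076) - 4838)) = 1/(2793 + √((4/(-3 + 10*27) - 2076) - 4838)) = 1/(2793 + √((4/(-3 + 270) - 2076) - 4838)) = 1/(2793 + √((4/267 - 2076) - 4838)) = 1/(2793 + √(-554288/267 - 4838)) = 1/(2793 + √(-1846034/267)) = 1/(2793 + I*√492891078/267)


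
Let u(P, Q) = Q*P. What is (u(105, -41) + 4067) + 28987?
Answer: 28749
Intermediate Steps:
u(P, Q) = P*Q
(u(105, -41) + 4067) + 28987 = (105*(-41) + 4067) + 28987 = (-4305 + 4067) + 28987 = -238 + 28987 = 28749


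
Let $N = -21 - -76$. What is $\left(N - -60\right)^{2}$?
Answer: $13225$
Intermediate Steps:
$N = 55$ ($N = -21 + 76 = 55$)
$\left(N - -60\right)^{2} = \left(55 - -60\right)^{2} = \left(55 + 60\right)^{2} = 115^{2} = 13225$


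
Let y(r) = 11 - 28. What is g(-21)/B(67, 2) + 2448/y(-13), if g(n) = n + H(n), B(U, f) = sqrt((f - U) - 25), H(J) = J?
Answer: -144 + 7*I*sqrt(10)/5 ≈ -144.0 + 4.4272*I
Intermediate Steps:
y(r) = -17
B(U, f) = sqrt(-25 + f - U)
g(n) = 2*n (g(n) = n + n = 2*n)
g(-21)/B(67, 2) + 2448/y(-13) = (2*(-21))/(sqrt(-25 + 2 - 1*67)) + 2448/(-17) = -42/sqrt(-25 + 2 - 67) + 2448*(-1/17) = -42*(-I*sqrt(10)/30) - 144 = -(-7)*I*sqrt(10)/5 - 144 = 7*I*sqrt(10)/5 - 144 = -144 + 7*I*sqrt(10)/5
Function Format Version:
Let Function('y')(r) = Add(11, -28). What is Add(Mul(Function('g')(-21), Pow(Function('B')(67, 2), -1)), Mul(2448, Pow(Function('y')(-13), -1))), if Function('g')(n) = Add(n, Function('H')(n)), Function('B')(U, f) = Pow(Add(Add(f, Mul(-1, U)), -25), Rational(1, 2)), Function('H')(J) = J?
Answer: Add(-144, Mul(Rational(7, 5), I, Pow(10, Rational(1, 2)))) ≈ Add(-144.00, Mul(4.4272, I))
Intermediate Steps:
Function('y')(r) = -17
Function('B')(U, f) = Pow(Add(-25, f, Mul(-1, U)), Rational(1, 2))
Function('g')(n) = Mul(2, n) (Function('g')(n) = Add(n, n) = Mul(2, n))
Add(Mul(Function('g')(-21), Pow(Function('B')(67, 2), -1)), Mul(2448, Pow(Function('y')(-13), -1))) = Add(Mul(Mul(2, -21), Pow(Pow(Add(-25, 2, Mul(-1, 67)), Rational(1, 2)), -1)), Mul(2448, Pow(-17, -1))) = Add(Mul(-42, Pow(Pow(Add(-25, 2, -67), Rational(1, 2)), -1)), Mul(2448, Rational(-1, 17))) = Add(Mul(-42, Pow(Pow(-90, Rational(1, 2)), -1)), -144) = Add(Mul(-42, Pow(Mul(3, I, Pow(10, Rational(1, 2))), -1)), -144) = Add(Mul(-42, Mul(Rational(-1, 30), I, Pow(10, Rational(1, 2)))), -144) = Add(Mul(Rational(7, 5), I, Pow(10, Rational(1, 2))), -144) = Add(-144, Mul(Rational(7, 5), I, Pow(10, Rational(1, 2))))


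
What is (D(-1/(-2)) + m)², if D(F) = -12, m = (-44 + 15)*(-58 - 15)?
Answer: 4431025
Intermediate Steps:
m = 2117 (m = -29*(-73) = 2117)
(D(-1/(-2)) + m)² = (-12 + 2117)² = 2105² = 4431025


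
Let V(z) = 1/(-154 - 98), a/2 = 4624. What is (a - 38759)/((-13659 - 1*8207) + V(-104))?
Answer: 7436772/5510233 ≈ 1.3496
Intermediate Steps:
a = 9248 (a = 2*4624 = 9248)
V(z) = -1/252 (V(z) = 1/(-252) = -1/252)
(a - 38759)/((-13659 - 1*8207) + V(-104)) = (9248 - 38759)/((-13659 - 1*8207) - 1/252) = -29511/((-13659 - 8207) - 1/252) = -29511/(-21866 - 1/252) = -29511/(-5510233/252) = -29511*(-252/5510233) = 7436772/5510233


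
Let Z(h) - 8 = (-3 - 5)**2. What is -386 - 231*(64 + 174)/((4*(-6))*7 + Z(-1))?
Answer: 2987/16 ≈ 186.69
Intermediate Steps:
Z(h) = 72 (Z(h) = 8 + (-3 - 5)**2 = 8 + (-8)**2 = 8 + 64 = 72)
-386 - 231*(64 + 174)/((4*(-6))*7 + Z(-1)) = -386 - 231*(64 + 174)/((4*(-6))*7 + 72) = -386 - 54978/(-24*7 + 72) = -386 - 54978/(-168 + 72) = -386 - 54978/(-96) = -386 - 54978*(-1)/96 = -386 - 231*(-119/48) = -386 + 9163/16 = 2987/16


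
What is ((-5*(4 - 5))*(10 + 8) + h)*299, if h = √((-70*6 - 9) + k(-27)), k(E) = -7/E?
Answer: 26910 + 598*I*√8682/9 ≈ 26910.0 + 6191.1*I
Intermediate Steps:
h = 2*I*√8682/9 (h = √((-70*6 - 9) - 7/(-27)) = √((-14*30 - 9) - 7*(-1/27)) = √((-420 - 9) + 7/27) = √(-429 + 7/27) = √(-11576/27) = 2*I*√8682/9 ≈ 20.706*I)
((-5*(4 - 5))*(10 + 8) + h)*299 = ((-5*(4 - 5))*(10 + 8) + 2*I*√8682/9)*299 = (-5*(-1)*18 + 2*I*√8682/9)*299 = (5*18 + 2*I*√8682/9)*299 = (90 + 2*I*√8682/9)*299 = 26910 + 598*I*√8682/9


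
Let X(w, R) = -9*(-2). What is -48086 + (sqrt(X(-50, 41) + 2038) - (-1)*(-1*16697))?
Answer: -64783 + 2*sqrt(514) ≈ -64738.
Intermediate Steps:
X(w, R) = 18
-48086 + (sqrt(X(-50, 41) + 2038) - (-1)*(-1*16697)) = -48086 + (sqrt(18 + 2038) - (-1)*(-1*16697)) = -48086 + (sqrt(2056) - (-1)*(-16697)) = -48086 + (2*sqrt(514) - 1*16697) = -48086 + (2*sqrt(514) - 16697) = -48086 + (-16697 + 2*sqrt(514)) = -64783 + 2*sqrt(514)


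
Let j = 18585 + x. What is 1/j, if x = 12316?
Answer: 1/30901 ≈ 3.2361e-5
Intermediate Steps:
j = 30901 (j = 18585 + 12316 = 30901)
1/j = 1/30901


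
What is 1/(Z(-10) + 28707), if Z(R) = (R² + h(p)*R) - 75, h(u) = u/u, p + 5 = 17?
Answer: 1/28722 ≈ 3.4817e-5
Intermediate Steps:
p = 12 (p = -5 + 17 = 12)
h(u) = 1
Z(R) = -75 + R + R² (Z(R) = (R² + 1*R) - 75 = (R² + R) - 75 = (R + R²) - 75 = -75 + R + R²)
1/(Z(-10) + 28707) = 1/((-75 - 10 + (-10)²) + 28707) = 1/((-75 - 10 + 100) + 28707) = 1/(15 + 28707) = 1/28722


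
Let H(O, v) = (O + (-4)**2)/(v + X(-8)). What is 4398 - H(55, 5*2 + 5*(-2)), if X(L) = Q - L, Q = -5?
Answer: 13123/3 ≈ 4374.3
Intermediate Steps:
X(L) = -5 - L
H(O, v) = (16 + O)/(3 + v) (H(O, v) = (O + (-4)**2)/(v + (-5 - 1*(-8))) = (O + 16)/(v + (-5 + 8)) = (16 + O)/(v + 3) = (16 + O)/(3 + v))
4398 - H(55, 5*2 + 5*(-2)) = 4398 - (16 + 55)/(3 + (5*2 + 5*(-2))) = 4398 - 71/(3 + (10 - 10)) = 4398 - 71/(3 + 0) = 4398 - 71/3 = 13123/3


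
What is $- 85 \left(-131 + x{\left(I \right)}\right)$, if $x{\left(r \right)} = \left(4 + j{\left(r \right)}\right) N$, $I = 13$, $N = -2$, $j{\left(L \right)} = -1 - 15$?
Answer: $9095$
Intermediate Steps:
$j{\left(L \right)} = -16$ ($j{\left(L \right)} = -1 - 15 = -16$)
$x{\left(r \right)} = 24$ ($x{\left(r \right)} = \left(4 - 16\right) \left(-2\right) = \left(-12\right) \left(-2\right) = 24$)
$- 85 \left(-131 + x{\left(I \right)}\right) = - 85 \left(-131 + 24\right) = \left(-85\right) \left(-107\right) = 9095$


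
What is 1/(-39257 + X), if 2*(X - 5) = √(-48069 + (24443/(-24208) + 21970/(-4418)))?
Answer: -8396076907776/329565381616406587 - 376*I*√3889669395531955/329565381616406587 ≈ -2.5476e-5 - 7.1155e-8*I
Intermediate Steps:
X = 5 + I*√3889669395531955/568888 (X = 5 + √(-48069 + (24443/(-24208) + 21970/(-4418)))/2 = 5 + √(-48069 + (24443*(-1/24208) + 21970*(-1/4418)))/2 = 5 + √(-48069 + (-24443/24208 - 10985/2209))/2 = 5 + √(-48069 - 319919467/53475472)/2 = 5 + √(-2570832383035/53475472)/2 = 5 + (I*√3889669395531955/284444)/2 = 5 + I*√3889669395531955/568888 ≈ 5.0 + 109.63*I)
1/(-39257 + X) = 1/(-39257 + (5 + I*√3889669395531955/568888)) = 1/(-39252 + I*√3889669395531955/568888)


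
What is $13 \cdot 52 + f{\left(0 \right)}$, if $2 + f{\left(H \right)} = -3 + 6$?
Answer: $677$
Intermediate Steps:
$f{\left(H \right)} = 1$ ($f{\left(H \right)} = -2 + \left(-3 + 6\right) = -2 + 3 = 1$)
$13 \cdot 52 + f{\left(0 \right)} = 13 \cdot 52 + 1 = 676 + 1 = 677$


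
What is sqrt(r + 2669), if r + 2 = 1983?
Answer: 5*sqrt(186) ≈ 68.191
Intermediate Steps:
r = 1981 (r = -2 + 1983 = 1981)
sqrt(r + 2669) = sqrt(1981 + 2669) = sqrt(4650) = 5*sqrt(186)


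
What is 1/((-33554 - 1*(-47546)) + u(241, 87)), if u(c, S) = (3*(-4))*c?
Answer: 1/11100 ≈ 9.0090e-5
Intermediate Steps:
u(c, S) = -12*c
1/((-33554 - 1*(-47546)) + u(241, 87)) = 1/((-33554 - 1*(-47546)) - 12*241) = 1/((-33554 + 47546) - 2892) = 1/(13992 - 2892) = 1/11100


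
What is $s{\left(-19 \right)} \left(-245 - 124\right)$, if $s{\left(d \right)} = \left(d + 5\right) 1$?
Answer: $5166$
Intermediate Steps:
$s{\left(d \right)} = 5 + d$ ($s{\left(d \right)} = \left(5 + d\right) 1 = 5 + d$)
$s{\left(-19 \right)} \left(-245 - 124\right) = \left(5 - 19\right) \left(-245 - 124\right) = \left(-14\right) \left(-369\right) = 5166$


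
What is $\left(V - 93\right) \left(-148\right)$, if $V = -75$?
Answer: $24864$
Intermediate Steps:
$\left(V - 93\right) \left(-148\right) = \left(-75 - 93\right) \left(-148\right) = \left(-168\right) \left(-148\right) = 24864$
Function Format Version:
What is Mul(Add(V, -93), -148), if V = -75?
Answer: 24864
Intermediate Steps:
Mul(Add(V, -93), -148) = Mul(Add(-75, -93), -148) = Mul(-168, -148) = 24864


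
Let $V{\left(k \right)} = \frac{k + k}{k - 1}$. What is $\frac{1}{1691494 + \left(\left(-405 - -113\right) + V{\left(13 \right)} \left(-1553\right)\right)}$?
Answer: $\frac{6}{10127023} \approx 5.9247 \cdot 10^{-7}$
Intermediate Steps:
$V{\left(k \right)} = \frac{2 k}{-1 + k}$
$\frac{1}{1691494 + \left(\left(-405 - -113\right) + V{\left(13 \right)} \left(-1553\right)\right)} = \frac{1}{1691494 + \left(\left(-405 - -113\right) + 2 \cdot 13 \frac{1}{-1 + 13} \left(-1553\right)\right)} = \frac{1}{1691494 + \left(\left(-405 + 113\right) + 2 \cdot 13 \cdot \frac{1}{12} \left(-1553\right)\right)} = \frac{1}{1691494 + \left(-292 + 2 \cdot 13 \cdot \frac{1}{12} \left(-1553\right)\right)} = \frac{1}{1691494 + \left(-292 + \frac{13}{6} \left(-1553\right)\right)} = \frac{1}{1691494 - \frac{21941}{6}} = \frac{1}{\frac{10127023}{6}} = \frac{6}{10127023}$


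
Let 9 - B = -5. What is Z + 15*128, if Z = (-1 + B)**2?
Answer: 2089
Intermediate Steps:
B = 14 (B = 9 - 1*(-5) = 9 + 5 = 14)
Z = 169 (Z = (-1 + 14)**2 = 13**2 = 169)
Z + 15*128 = 169 + 15*128 = 169 + 1920 = 2089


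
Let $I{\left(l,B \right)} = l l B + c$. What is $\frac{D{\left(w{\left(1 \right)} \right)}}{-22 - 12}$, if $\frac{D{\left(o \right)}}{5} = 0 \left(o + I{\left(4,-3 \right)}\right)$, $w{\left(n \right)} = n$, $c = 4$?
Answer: $0$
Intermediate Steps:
$I{\left(l,B \right)} = 4 + B l^{2}$ ($I{\left(l,B \right)} = l l B + 4 = l^{2} B + 4 = B l^{2} + 4 = 4 + B l^{2}$)
$D{\left(o \right)} = 0$ ($D{\left(o \right)} = 5 \cdot 0 \left(o + \left(4 - 3 \cdot 4^{2}\right)\right) = 5 \cdot 0 \left(o + \left(4 - 48\right)\right) = 5 \cdot 0 \left(o - 44\right) = 5 \cdot 0 \left(-44 + o\right) = 5 \cdot 0 = 0$)
$\frac{D{\left(w{\left(1 \right)} \right)}}{-22 - 12} = \frac{1}{-22 - 12} \cdot 0 = \frac{1}{-34} \cdot 0 = \left(- \frac{1}{34}\right) 0 = 0$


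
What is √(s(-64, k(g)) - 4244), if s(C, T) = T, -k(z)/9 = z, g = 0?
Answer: 2*I*√1061 ≈ 65.146*I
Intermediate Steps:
k(z) = -9*z
√(s(-64, k(g)) - 4244) = √(-9*0 - 4244) = √(0 - 4244) = √(-4244) = 2*I*√1061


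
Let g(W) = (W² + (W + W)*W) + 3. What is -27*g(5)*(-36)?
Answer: 75816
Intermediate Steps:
g(W) = 3 + 3*W² (g(W) = (W² + (2*W)*W) + 3 = (W² + 2*W²) + 3 = 3*W² + 3 = 3 + 3*W²)
-27*g(5)*(-36) = -27*(3 + 3*5²)*(-36) = -27*(3 + 3*25)*(-36) = -27*(3 + 75)*(-36) = -27*78*(-36) = -2106*(-36) = 75816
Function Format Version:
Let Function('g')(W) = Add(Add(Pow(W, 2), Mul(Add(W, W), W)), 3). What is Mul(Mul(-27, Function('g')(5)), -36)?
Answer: 75816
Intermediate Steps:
Function('g')(W) = Add(3, Mul(3, Pow(W, 2))) (Function('g')(W) = Add(Add(Pow(W, 2), Mul(Mul(2, W), W)), 3) = Add(Add(Pow(W, 2), Mul(2, Pow(W, 2))), 3) = Add(Mul(3, Pow(W, 2)), 3) = Add(3, Mul(3, Pow(W, 2))))
Mul(Mul(-27, Function('g')(5)), -36) = Mul(Mul(-27, Add(3, Mul(3, Pow(5, 2)))), -36) = Mul(Mul(-27, Add(3, Mul(3, 25))), -36) = Mul(Mul(-27, Add(3, 75)), -36) = Mul(Mul(-27, 78), -36) = Mul(-2106, -36) = 75816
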